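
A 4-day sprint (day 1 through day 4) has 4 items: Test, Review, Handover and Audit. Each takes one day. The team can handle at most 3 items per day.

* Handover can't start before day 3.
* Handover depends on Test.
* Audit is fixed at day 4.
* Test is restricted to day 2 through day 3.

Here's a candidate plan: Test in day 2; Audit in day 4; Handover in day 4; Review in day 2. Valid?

Audit is fixed at day 4 — holds.
Test is restricted to day 2 through day 3 — holds.
The team can handle at most 3 items per day — holds.
Handover depends on Test — holds.
Handover can't start before day 3 — holds.

Yes, all constraints hold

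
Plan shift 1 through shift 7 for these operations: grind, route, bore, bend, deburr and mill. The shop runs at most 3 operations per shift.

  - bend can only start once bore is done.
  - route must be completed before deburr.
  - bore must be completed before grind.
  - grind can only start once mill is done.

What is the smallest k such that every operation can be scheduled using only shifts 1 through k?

The precedence chain requires at least 2 distinct shifts.
With at most 3 per shift and 6 operations, at least 2 shifts are needed.
2 works (last occupied shift: shift 2): for example deburr -> shift 2; route -> shift 1; mill -> shift 1; bend -> shift 2; bore -> shift 1; grind -> shift 2.

2 shifts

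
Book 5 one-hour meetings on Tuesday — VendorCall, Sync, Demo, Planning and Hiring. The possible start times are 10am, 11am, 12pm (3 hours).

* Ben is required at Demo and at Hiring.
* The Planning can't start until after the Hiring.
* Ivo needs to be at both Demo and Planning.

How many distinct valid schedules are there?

27

Splitting on VendorCall: it can be 10am (9), 11am (9), 12pm (9). Listing each branch's schedules as (Sync, Demo, Planning, Hiring):
VendorCall=10am: (10am,10am,12pm,11am) (10am,11am,12pm,10am) (10am,12pm,11am,10am) (11am,10am,12pm,11am) (11am,11am,12pm,10am) (11am,12pm,11am,10am) (12pm,10am,12pm,11am) (12pm,11am,12pm,10am) (12pm,12pm,11am,10am) — 9.
VendorCall=11am: (10am,10am,12pm,11am) (10am,11am,12pm,10am) (10am,12pm,11am,10am) (11am,10am,12pm,11am) (11am,11am,12pm,10am) (11am,12pm,11am,10am) (12pm,10am,12pm,11am) (12pm,11am,12pm,10am) (12pm,12pm,11am,10am) — 9.
VendorCall=12pm: (10am,10am,12pm,11am) (10am,11am,12pm,10am) (10am,12pm,11am,10am) (11am,10am,12pm,11am) (11am,11am,12pm,10am) (11am,12pm,11am,10am) (12pm,10am,12pm,11am) (12pm,11am,12pm,10am) (12pm,12pm,11am,10am) — 9.
Summing: 9 + 9 + 9 = 27.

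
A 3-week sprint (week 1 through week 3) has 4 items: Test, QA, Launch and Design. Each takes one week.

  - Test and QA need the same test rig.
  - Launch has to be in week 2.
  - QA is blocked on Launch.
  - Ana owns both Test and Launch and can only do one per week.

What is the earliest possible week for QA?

Precedence pushes QA to at least week 3.
QA at week 3 is achievable: QA -> week 3; Launch -> week 2; Design -> week 1; Test -> week 1.

week 3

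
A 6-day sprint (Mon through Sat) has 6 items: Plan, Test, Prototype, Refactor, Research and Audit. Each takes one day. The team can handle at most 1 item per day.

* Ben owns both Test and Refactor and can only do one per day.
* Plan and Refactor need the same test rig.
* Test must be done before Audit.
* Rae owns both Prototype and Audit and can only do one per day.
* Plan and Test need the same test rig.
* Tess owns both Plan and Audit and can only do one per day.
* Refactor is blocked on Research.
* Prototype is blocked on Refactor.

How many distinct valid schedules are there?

60

Splitting on Test: it can be Mon (20), Tue (16), Wed (12), Thu (8), Fri (4). Listing each branch's schedules as (Plan, Prototype, Refactor, Research, Audit):
Test=Mon: (Tue,Fri,Thu,Wed,Sat) (Tue,Sat,Thu,Wed,Fri) (Tue,Sat,Fri,Wed,Thu) (Tue,Sat,Fri,Thu,Wed) (Wed,Fri,Thu,Tue,Sat) (Wed,Sat,Thu,Tue,Fri) (Wed,Sat,Fri,Tue,Thu) (Wed,Sat,Fri,Thu,Tue) (Thu,Fri,Wed,Tue,Sat) (Thu,Sat,Wed,Tue,Fri) (Thu,Sat,Fri,Tue,Wed) (Thu,Sat,Fri,Wed,Tue) (Fri,Thu,Wed,Tue,Sat) (Fri,Sat,Wed,Tue,Thu) (Fri,Sat,Thu,Tue,Wed) (Fri,Sat,Thu,Wed,Tue) (Sat,Thu,Wed,Tue,Fri) (Sat,Fri,Wed,Tue,Thu) (Sat,Fri,Thu,Tue,Wed) (Sat,Fri,Thu,Wed,Tue) — 20.
Test=Tue: (Mon,Fri,Thu,Wed,Sat) (Mon,Sat,Thu,Wed,Fri) (Mon,Sat,Fri,Wed,Thu) (Mon,Sat,Fri,Thu,Wed) (Wed,Fri,Thu,Mon,Sat) (Wed,Sat,Thu,Mon,Fri) (Wed,Sat,Fri,Mon,Thu) (Thu,Fri,Wed,Mon,Sat) (Thu,Sat,Wed,Mon,Fri) (Thu,Sat,Fri,Mon,Wed) (Fri,Thu,Wed,Mon,Sat) (Fri,Sat,Wed,Mon,Thu) (Fri,Sat,Thu,Mon,Wed) (Sat,Thu,Wed,Mon,Fri) (Sat,Fri,Wed,Mon,Thu) (Sat,Fri,Thu,Mon,Wed) — 16.
Test=Wed: (Mon,Fri,Thu,Tue,Sat) (Mon,Sat,Thu,Tue,Fri) (Mon,Sat,Fri,Tue,Thu) (Tue,Fri,Thu,Mon,Sat) (Tue,Sat,Thu,Mon,Fri) (Tue,Sat,Fri,Mon,Thu) (Thu,Fri,Tue,Mon,Sat) (Thu,Sat,Tue,Mon,Fri) (Fri,Thu,Tue,Mon,Sat) (Fri,Sat,Tue,Mon,Thu) (Sat,Thu,Tue,Mon,Fri) (Sat,Fri,Tue,Mon,Thu) — 12.
Test=Thu: (Mon,Fri,Wed,Tue,Sat) (Mon,Sat,Wed,Tue,Fri) (Tue,Fri,Wed,Mon,Sat) (Tue,Sat,Wed,Mon,Fri) (Wed,Fri,Tue,Mon,Sat) (Wed,Sat,Tue,Mon,Fri) (Fri,Wed,Tue,Mon,Sat) (Sat,Wed,Tue,Mon,Fri) — 8.
Test=Fri: (Mon,Thu,Wed,Tue,Sat) (Tue,Thu,Wed,Mon,Sat) (Wed,Thu,Tue,Mon,Sat) (Thu,Wed,Tue,Mon,Sat) — 4.
Summing: 20 + 16 + 12 + 8 + 4 = 60.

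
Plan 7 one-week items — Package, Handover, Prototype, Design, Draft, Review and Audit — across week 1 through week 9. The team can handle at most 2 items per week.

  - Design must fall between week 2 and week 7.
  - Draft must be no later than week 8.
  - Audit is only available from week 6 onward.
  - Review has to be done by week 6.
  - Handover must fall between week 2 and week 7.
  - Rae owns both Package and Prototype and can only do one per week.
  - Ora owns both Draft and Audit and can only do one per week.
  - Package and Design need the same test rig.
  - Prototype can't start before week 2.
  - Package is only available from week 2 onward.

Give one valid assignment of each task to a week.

Design -> week 2; Package -> week 3; Prototype -> week 4; Handover -> week 2; Draft -> week 1; Review -> week 1; Audit -> week 6

Checking: Package(week 3) != Design(week 2); Package(week 3) != Prototype(week 4); Draft(week 1) != Audit(week 6); Draft=week 1 in [week 1,week 8]; Package=week 3 in [week 2,week 9]; Review=week 1 in [week 1,week 6]; Design=week 2 in [week 2,week 7]; Handover=week 2 in [week 2,week 7]; Audit=week 6 in [week 6,week 9]; Prototype=week 4 in [week 2,week 9]; max 2 per week (cap 2).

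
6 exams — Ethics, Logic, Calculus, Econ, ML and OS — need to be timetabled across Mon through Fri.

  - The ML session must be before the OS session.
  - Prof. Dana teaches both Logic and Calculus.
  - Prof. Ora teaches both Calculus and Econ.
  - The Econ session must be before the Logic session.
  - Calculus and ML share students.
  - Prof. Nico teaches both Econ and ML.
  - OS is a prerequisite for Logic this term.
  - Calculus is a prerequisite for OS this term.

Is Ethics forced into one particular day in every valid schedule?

No

Ethics can be Mon (e.g. Logic -> Thu; Ethics -> Mon; ML -> Tue; Calculus -> Mon; Econ -> Wed; OS -> Wed) or Tue (e.g. Calculus in Mon, Ethics in Tue, Econ in Wed, Logic in Thu, ML in Tue, OS in Wed).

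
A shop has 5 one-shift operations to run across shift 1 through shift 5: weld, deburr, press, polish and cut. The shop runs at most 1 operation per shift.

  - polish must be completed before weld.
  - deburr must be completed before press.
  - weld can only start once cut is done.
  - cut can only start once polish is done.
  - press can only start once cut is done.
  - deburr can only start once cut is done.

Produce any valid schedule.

polish -> shift 1, press -> shift 5, deburr -> shift 4, cut -> shift 2, weld -> shift 3

Checking: deburr(shift 4) before press(shift 5); polish(shift 1) before weld(shift 3); cut(shift 2) before deburr(shift 4); polish(shift 1) before cut(shift 2); cut(shift 2) before press(shift 5); cut(shift 2) before weld(shift 3); max 1 per shift (cap 1).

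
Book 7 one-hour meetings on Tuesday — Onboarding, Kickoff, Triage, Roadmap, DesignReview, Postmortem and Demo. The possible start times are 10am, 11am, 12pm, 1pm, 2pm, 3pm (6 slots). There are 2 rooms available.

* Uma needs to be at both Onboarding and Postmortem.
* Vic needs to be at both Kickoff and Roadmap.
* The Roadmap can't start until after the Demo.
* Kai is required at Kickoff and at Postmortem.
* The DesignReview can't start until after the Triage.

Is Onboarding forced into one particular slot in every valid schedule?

Onboarding can be 10am (e.g. Triage -> 10am, Roadmap -> 12pm, Onboarding -> 10am, Demo -> 11am, Kickoff -> 1pm, Postmortem -> 12pm, DesignReview -> 11am) or 11am (e.g. DesignReview -> 12pm; Onboarding -> 11am; Postmortem -> 1pm; Demo -> 10am; Triage -> 10am; Roadmap -> 11am; Kickoff -> 12pm).

No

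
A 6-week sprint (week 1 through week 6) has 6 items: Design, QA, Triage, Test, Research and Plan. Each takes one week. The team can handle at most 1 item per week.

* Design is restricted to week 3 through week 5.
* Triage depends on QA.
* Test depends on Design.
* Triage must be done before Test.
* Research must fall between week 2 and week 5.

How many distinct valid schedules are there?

32

Splitting on Design: it can be week 3 (12), week 4 (11), week 5 (9). Listing each branch's schedules as (QA, Triage, Test, Research, Plan) by week number:
Design=week 3: (1,2,4,5,6) (1,2,5,4,6) (1,2,6,4,5) (1,2,6,5,4) (1,4,5,2,6) (1,4,6,2,5) (1,4,6,5,2) (1,5,6,2,4) (1,5,6,4,2) (2,4,6,5,1) (2,5,6,4,1) (4,5,6,2,1) — 12.
Design=week 4: (1,2,5,3,6) (1,2,6,3,5) (1,2,6,5,3) (1,3,5,2,6) (1,3,6,2,5) (1,3,6,5,2) (1,5,6,2,3) (1,5,6,3,2) (2,3,6,5,1) (2,5,6,3,1) (3,5,6,2,1) — 11.
Design=week 5: (1,2,6,3,4) (1,2,6,4,3) (1,3,6,2,4) (1,3,6,4,2) (1,4,6,2,3) (1,4,6,3,2) (2,3,6,4,1) (2,4,6,3,1) (3,4,6,2,1) — 9.
Summing: 12 + 11 + 9 = 32.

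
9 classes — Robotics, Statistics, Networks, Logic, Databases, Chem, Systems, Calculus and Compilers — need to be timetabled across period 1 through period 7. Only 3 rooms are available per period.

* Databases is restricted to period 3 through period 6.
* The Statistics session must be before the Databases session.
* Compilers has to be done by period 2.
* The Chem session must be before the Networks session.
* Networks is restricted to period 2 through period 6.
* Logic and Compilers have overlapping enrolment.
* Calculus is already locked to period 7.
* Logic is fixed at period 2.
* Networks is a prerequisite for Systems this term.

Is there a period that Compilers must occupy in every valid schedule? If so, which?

period 1

Compilers's window is period 1–period 2.
Logic is fixed at period 2, and Compilers can't share a period with Logic.
So Compilers must be period 1.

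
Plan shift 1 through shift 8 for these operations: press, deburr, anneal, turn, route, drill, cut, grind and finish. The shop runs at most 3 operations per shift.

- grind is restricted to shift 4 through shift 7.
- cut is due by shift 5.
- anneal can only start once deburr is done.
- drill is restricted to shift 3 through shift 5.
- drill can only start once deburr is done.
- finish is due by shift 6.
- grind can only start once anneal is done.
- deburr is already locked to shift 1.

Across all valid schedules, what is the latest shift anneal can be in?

shift 6

Precedence pushes anneal to at least shift 2; downstream work caps anneal at shift 6.
anneal at shift 6 is achievable: grind -> shift 7, finish -> shift 1, anneal -> shift 6, turn -> shift 2, deburr -> shift 1, cut -> shift 1, press -> shift 2, route -> shift 2, drill -> shift 3.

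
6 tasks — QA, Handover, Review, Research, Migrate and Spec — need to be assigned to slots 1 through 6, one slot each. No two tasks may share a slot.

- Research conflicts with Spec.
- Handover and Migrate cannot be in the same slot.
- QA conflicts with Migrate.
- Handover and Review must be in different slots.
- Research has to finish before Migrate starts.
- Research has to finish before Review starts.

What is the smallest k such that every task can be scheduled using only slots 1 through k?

The precedence chain requires at least 2 distinct slots.
With at most 1 per slot and 6 tasks, at least 6 slots are needed.
6 works (last occupied slot: 6): for example Spec in 6, Research in 1, QA in 4, Handover in 5, Review in 2, Migrate in 3.

6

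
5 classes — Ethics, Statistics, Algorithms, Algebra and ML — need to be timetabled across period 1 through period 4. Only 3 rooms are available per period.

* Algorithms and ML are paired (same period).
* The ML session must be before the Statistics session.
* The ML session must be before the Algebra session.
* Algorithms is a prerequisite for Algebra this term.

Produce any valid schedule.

Algorithms -> period 1; Algebra -> period 2; Statistics -> period 2; Ethics -> period 1; ML -> period 1

Checking: ML(period 1) before Statistics(period 2); ML(period 1) before Algebra(period 2); Algorithms(period 1) before Algebra(period 2); Algorithms = ML = period 1; max 3 per period (cap 3).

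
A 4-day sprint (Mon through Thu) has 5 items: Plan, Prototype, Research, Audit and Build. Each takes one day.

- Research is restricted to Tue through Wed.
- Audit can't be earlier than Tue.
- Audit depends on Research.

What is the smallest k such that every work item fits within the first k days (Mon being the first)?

The precedence chain requires at least 2 distinct days.
Propagating the time windows through the other constraints, Audit can't land before Wed — that is day 3 counting from Mon — so the schedule must run through at least 3 days.
3 works (last occupied day: Wed): for example Plan in Mon, Audit in Wed, Prototype in Mon, Research in Tue, Build in Mon.

3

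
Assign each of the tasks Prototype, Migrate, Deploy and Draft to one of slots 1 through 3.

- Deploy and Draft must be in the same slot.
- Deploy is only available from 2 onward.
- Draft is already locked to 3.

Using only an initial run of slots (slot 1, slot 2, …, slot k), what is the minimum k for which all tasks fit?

Draft can't be placed before 3, so the schedule must run through at least slot 3.
3 works (last occupied slot: 3): for example Prototype -> 1; Deploy -> 3; Draft -> 3; Migrate -> 1.

3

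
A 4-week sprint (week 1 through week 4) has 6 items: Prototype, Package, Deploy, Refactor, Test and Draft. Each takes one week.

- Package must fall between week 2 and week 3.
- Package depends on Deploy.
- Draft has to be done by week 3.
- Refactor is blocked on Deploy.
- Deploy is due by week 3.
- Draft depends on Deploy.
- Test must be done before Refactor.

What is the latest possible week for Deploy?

week 2

Deploy's own window allows nothing later than week 3; downstream work caps Deploy at week 2.
Deploy at week 2 is achievable: Draft in week 3, Refactor in week 3, Prototype in week 1, Package in week 3, Test in week 1, Deploy in week 2.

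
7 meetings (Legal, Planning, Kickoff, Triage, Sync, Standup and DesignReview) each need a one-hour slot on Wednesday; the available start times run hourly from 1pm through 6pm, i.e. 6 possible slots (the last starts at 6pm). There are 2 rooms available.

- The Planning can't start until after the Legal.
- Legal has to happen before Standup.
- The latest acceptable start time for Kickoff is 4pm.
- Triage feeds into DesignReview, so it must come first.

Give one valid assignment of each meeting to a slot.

Triage -> 2pm; Kickoff -> 1pm; Legal -> 1pm; Planning -> 2pm; Standup -> 3pm; DesignReview -> 3pm; Sync -> 4pm

Checking: Legal(1pm) before Standup(3pm); Triage(2pm) before DesignReview(3pm); Legal(1pm) before Planning(2pm); Kickoff=1pm in [1pm,4pm]; max 2 per slot (cap 2).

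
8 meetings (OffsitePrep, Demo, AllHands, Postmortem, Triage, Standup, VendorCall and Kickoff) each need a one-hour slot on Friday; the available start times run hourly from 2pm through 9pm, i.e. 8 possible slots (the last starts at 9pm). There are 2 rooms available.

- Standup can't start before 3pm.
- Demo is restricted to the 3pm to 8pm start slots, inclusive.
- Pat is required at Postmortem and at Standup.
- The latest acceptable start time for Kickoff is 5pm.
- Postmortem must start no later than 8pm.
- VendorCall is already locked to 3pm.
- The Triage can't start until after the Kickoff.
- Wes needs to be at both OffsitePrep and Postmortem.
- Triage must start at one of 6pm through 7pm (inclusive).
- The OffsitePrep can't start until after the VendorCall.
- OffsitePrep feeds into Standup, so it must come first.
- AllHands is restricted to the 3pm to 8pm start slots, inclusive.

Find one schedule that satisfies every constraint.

Postmortem in 2pm, Triage in 6pm, Standup in 5pm, Kickoff in 2pm, OffsitePrep in 4pm, VendorCall in 3pm, AllHands in 4pm, Demo in 3pm

Checking: Kickoff(2pm) before Triage(6pm); VendorCall(3pm) before OffsitePrep(4pm); OffsitePrep(4pm) before Standup(5pm); OffsitePrep(4pm) != Postmortem(2pm); Postmortem(2pm) != Standup(5pm); Kickoff=2pm in [2pm,5pm]; Postmortem=2pm in [2pm,8pm]; Demo=3pm in [3pm,8pm]; AllHands=4pm in [3pm,8pm]; Triage=6pm in [6pm,7pm]; Standup=5pm in [3pm,9pm]; VendorCall=3pm in [3pm,3pm]; max 2 per slot (cap 2).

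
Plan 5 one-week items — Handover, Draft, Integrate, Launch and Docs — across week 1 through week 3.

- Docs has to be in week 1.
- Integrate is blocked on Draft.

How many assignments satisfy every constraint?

27

Splitting on Handover: it can be week 1 (9), week 2 (9), week 3 (9). Listing each branch's schedules as (Draft, Integrate, Launch, Docs) by week number:
Handover=week 1: (1,2,1,1) (1,2,2,1) (1,2,3,1) (1,3,1,1) (1,3,2,1) (1,3,3,1) (2,3,1,1) (2,3,2,1) (2,3,3,1) — 9.
Handover=week 2: (1,2,1,1) (1,2,2,1) (1,2,3,1) (1,3,1,1) (1,3,2,1) (1,3,3,1) (2,3,1,1) (2,3,2,1) (2,3,3,1) — 9.
Handover=week 3: (1,2,1,1) (1,2,2,1) (1,2,3,1) (1,3,1,1) (1,3,2,1) (1,3,3,1) (2,3,1,1) (2,3,2,1) (2,3,3,1) — 9.
Summing: 9 + 9 + 9 = 27.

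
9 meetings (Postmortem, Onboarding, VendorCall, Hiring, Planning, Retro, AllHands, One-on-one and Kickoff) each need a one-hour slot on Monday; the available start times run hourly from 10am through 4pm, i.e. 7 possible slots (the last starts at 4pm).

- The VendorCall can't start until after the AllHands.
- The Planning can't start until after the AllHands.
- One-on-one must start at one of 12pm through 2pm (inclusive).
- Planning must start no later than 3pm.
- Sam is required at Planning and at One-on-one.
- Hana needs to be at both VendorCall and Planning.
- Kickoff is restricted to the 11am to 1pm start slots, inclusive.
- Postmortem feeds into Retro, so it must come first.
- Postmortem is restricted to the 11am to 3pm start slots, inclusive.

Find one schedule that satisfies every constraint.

VendorCall=12pm, Hiring=10am, Postmortem=11am, Planning=11am, One-on-one=12pm, Retro=12pm, Onboarding=10am, Kickoff=11am, AllHands=10am

Checking: AllHands(10am) before VendorCall(12pm); AllHands(10am) before Planning(11am); Postmortem(11am) before Retro(12pm); VendorCall(12pm) != Planning(11am); Planning(11am) != One-on-one(12pm); Kickoff=11am in [11am,1pm]; Postmortem=11am in [11am,3pm]; Planning=11am in [10am,3pm]; One-on-one=12pm in [12pm,2pm].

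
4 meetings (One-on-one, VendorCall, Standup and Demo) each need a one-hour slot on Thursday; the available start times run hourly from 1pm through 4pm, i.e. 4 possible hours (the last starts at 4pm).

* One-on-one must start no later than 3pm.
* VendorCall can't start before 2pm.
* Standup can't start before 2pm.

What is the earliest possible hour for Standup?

2pm

Standup is available from 2pm.
Standup at 2pm is achievable: One-on-one -> 1pm; VendorCall -> 2pm; Demo -> 1pm; Standup -> 2pm.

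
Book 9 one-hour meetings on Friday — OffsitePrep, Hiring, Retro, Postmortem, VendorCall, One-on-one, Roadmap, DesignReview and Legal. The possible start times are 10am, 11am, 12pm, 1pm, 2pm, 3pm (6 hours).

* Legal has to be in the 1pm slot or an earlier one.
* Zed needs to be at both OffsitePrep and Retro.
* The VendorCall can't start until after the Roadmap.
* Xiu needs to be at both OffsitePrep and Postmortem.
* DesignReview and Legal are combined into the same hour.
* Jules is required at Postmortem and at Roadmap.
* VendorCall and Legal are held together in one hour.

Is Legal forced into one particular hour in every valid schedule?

No

Legal can be 11am (e.g. Legal -> 11am, Postmortem -> 11am, VendorCall -> 11am, OffsitePrep -> 10am, Retro -> 11am, One-on-one -> 10am, DesignReview -> 11am, Hiring -> 10am, Roadmap -> 10am) or 12pm (e.g. Roadmap in 10am; DesignReview in 12pm; Postmortem in 11am; One-on-one in 10am; OffsitePrep in 10am; Legal in 12pm; VendorCall in 12pm; Retro in 11am; Hiring in 10am).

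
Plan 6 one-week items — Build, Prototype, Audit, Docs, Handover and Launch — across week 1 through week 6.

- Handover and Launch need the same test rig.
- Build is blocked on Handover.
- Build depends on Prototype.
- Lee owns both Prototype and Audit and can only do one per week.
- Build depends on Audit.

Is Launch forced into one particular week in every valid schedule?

No

Launch can be week 1 (e.g. Audit in week 2; Launch in week 1; Handover in week 2; Build in week 3; Prototype in week 1; Docs in week 1) or week 2 (e.g. Launch in week 2, Build in week 3, Prototype in week 1, Handover in week 1, Audit in week 2, Docs in week 1).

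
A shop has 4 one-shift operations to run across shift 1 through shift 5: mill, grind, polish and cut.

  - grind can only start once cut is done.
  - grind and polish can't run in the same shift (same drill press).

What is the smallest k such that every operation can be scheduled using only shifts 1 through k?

The precedence chain requires at least 2 distinct shifts.
2 works (last occupied shift: shift 2): for example mill -> shift 1; grind -> shift 2; polish -> shift 1; cut -> shift 1.

2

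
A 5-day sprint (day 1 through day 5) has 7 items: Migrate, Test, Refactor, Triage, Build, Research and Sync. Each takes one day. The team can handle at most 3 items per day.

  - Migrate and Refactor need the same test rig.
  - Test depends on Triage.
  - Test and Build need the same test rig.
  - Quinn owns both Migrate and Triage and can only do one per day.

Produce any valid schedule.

Sync=day 3, Triage=day 1, Research=day 2, Refactor=day 1, Build=day 1, Migrate=day 2, Test=day 2

Checking: Triage(day 1) before Test(day 2); Migrate(day 2) != Refactor(day 1); Migrate(day 2) != Triage(day 1); Test(day 2) != Build(day 1); max 3 per day (cap 3).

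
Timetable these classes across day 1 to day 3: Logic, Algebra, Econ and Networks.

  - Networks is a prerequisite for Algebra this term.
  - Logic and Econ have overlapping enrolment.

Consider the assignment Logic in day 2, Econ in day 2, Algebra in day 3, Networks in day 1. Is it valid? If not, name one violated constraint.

Invalid. Logic and Econ have overlapping enrolment.

Logic and Econ have overlapping enrolment — violated.
Networks is a prerequisite for Algebra this term — holds.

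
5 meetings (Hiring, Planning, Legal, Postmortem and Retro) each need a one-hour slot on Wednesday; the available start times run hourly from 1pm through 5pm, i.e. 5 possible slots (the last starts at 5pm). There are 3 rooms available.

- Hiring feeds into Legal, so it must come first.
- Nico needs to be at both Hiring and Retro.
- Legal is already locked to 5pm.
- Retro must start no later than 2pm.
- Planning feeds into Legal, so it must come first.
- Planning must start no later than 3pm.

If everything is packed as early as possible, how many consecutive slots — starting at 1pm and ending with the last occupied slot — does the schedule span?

The precedence chain requires at least 2 distinct slots.
With at most 3 per slot and 5 meetings, at least 2 slots are needed.
Legal can't be placed before 5pm — that is slot 5 counting from 1pm — so the schedule must run through at least 5 slots.
5 works (last occupied slot: 5pm): for example Planning in 1pm, Legal in 5pm, Postmortem in 1pm, Retro in 1pm, Hiring in 2pm.

5 slots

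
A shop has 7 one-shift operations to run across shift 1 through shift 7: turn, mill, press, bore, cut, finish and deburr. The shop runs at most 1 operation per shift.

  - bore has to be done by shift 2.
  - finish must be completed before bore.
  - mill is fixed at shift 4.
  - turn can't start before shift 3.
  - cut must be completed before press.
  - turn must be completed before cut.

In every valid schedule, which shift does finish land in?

Downstream work caps finish at shift 1.
So finish is pinned to shift 1.

shift 1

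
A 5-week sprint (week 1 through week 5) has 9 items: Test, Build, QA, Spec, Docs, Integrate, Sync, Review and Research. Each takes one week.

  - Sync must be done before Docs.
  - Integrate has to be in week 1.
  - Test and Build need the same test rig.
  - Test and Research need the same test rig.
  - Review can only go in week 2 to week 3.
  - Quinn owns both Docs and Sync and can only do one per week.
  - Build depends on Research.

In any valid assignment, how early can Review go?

week 2

Review is available from week 2; Review's own window allows nothing later than week 3.
Review at week 2 is achievable: Test -> week 3; Spec -> week 1; Research -> week 1; Docs -> week 2; Review -> week 2; Sync -> week 1; Build -> week 2; QA -> week 1; Integrate -> week 1.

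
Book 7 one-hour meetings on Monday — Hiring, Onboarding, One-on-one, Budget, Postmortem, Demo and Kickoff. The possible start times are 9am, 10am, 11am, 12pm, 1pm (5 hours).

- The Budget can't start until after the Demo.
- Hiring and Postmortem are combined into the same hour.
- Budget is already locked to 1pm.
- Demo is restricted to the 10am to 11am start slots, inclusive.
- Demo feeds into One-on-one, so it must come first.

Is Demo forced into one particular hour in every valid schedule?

No

Demo can be 10am (e.g. One-on-one=11am; Demo=10am; Kickoff=9am; Onboarding=9am; Budget=1pm; Postmortem=9am; Hiring=9am) or 11am (e.g. Demo=11am, One-on-one=12pm, Postmortem=9am, Kickoff=9am, Budget=1pm, Hiring=9am, Onboarding=9am).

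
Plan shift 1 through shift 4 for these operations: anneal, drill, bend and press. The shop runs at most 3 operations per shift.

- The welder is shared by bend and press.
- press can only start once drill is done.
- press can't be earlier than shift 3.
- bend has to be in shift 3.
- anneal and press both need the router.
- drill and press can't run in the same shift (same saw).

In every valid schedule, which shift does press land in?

shift 4

press's window is shift 3–shift 4.
bend is fixed at shift 3, and press can't share a shift with bend.
So press must be shift 4.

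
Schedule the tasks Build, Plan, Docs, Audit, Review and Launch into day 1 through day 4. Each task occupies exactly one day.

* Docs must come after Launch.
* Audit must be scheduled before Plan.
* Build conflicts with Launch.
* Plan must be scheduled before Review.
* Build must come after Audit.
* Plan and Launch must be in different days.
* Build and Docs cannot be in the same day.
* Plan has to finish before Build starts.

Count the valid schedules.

Splitting on Build: it can be day 3 (4), day 4 (10). Listing each branch's schedules as (Plan, Docs, Audit, Review, Launch) by day number:
Build=day 3: (2,2,1,3,1) (2,2,1,4,1) (2,4,1,3,1) (2,4,1,4,1) — 4.
Build=day 4: (2,2,1,3,1) (2,2,1,4,1) (2,3,1,3,1) (2,3,1,4,1) (3,2,1,4,1) (3,2,2,4,1) (3,3,1,4,1) (3,3,1,4,2) (3,3,2,4,1) (3,3,2,4,2) — 10.
Summing: 4 + 10 = 14.

14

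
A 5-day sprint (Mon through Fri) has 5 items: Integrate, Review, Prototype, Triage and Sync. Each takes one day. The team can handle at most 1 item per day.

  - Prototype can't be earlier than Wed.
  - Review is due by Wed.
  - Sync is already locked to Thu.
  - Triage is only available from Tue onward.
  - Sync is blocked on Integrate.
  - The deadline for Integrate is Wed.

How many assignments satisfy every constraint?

6

Splitting on Integrate: it can be Mon (3), Tue (2), Wed (1). Listing each branch's schedules as (Review, Prototype, Triage, Sync):
Integrate=Mon: (Tue,Wed,Fri,Thu) (Tue,Fri,Wed,Thu) (Wed,Fri,Tue,Thu) — 3.
Integrate=Tue: (Mon,Wed,Fri,Thu) (Mon,Fri,Wed,Thu) — 2.
Integrate=Wed: (Mon,Fri,Tue,Thu) — 1.
Summing: 3 + 2 + 1 = 6.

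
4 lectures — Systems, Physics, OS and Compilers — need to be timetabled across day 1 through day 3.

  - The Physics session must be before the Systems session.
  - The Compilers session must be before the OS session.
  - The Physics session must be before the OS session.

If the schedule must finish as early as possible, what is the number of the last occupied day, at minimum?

The precedence chain requires at least 2 distinct days.
2 works (last occupied day: day 2): for example Systems in day 2, Compilers in day 1, OS in day 2, Physics in day 1.

day 2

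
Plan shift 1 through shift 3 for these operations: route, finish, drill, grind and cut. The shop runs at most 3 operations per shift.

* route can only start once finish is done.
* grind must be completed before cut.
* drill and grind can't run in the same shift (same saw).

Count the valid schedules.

18

Splitting on route: it can be shift 2 (6), shift 3 (12). Listing each branch's schedules as (finish, drill, grind, cut) by shift number:
route=shift 2: (1,1,2,3) (1,2,1,2) (1,2,1,3) (1,3,1,2) (1,3,1,3) (1,3,2,3) — 6.
route=shift 3: (1,1,2,3) (1,2,1,2) (1,2,1,3) (1,3,1,2) (1,3,1,3) (1,3,2,3) (2,1,2,3) (2,2,1,2) (2,2,1,3) (2,3,1,2) (2,3,1,3) (2,3,2,3) — 12.
Summing: 6 + 12 = 18.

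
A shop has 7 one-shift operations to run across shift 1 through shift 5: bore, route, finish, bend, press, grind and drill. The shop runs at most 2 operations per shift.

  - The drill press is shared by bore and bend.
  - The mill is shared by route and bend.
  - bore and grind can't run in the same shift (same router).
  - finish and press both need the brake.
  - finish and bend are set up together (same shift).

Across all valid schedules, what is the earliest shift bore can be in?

shift 1

bore at shift 1 is achievable: bend in shift 2, route in shift 1, grind in shift 3, finish in shift 2, drill in shift 4, press in shift 3, bore in shift 1.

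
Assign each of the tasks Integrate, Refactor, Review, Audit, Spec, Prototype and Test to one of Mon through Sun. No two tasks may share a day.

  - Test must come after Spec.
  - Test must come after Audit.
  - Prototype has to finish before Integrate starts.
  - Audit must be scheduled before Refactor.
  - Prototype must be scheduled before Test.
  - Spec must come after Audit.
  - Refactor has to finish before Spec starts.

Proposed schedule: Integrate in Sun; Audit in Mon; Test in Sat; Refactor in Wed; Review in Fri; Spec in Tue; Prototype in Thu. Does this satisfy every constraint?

Refactor has to finish before Spec starts — violated.
Spec must come after Audit — holds.
Prototype has to finish before Integrate starts — holds.
No two tasks may share a day — holds.
Audit must be scheduled before Refactor — holds.
Prototype must be scheduled before Test — holds.
Test must come after Audit — holds.
Test must come after Spec — holds.

No — it violates: Refactor has to finish before Spec starts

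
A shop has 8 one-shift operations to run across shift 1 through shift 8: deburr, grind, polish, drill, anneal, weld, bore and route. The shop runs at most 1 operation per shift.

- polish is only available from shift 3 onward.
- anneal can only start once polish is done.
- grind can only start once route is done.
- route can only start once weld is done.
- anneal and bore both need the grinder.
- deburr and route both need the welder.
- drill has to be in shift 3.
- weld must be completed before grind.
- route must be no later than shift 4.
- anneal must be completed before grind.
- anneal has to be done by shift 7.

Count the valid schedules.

Splitting on grind: it can be shift 6 (2), shift 7 (10), shift 8 (24). Listing each branch's schedules as (deburr, polish, drill, anneal, weld, bore, route) by shift number:
grind=shift 6: (7,4,3,5,1,8,2) (8,4,3,5,1,7,2) — 2.
grind=shift 7: (1,5,3,6,2,8,4) (2,5,3,6,1,8,4) (4,5,3,6,1,8,2) (5,4,3,6,1,8,2) (6,4,3,5,1,8,2) (8,4,3,5,1,6,2) (8,4,3,6,1,5,2) (8,5,3,6,1,2,4) (8,5,3,6,1,4,2) (8,5,3,6,2,1,4) — 10.
grind=shift 8: (1,5,3,6,2,7,4) (1,5,3,7,2,6,4) (1,6,3,7,2,5,4) (2,5,3,6,1,7,4) (2,5,3,7,1,6,4) (2,6,3,7,1,5,4) (4,5,3,6,1,7,2) (4,5,3,7,1,6,2) (4,6,3,7,1,5,2) (5,4,3,6,1,7,2) (5,4,3,7,1,6,2) (5,6,3,7,1,2,4) (5,6,3,7,1,4,2) (5,6,3,7,2,1,4) (6,4,3,5,1,7,2) (6,4,3,7,1,5,2) (6,5,3,7,1,2,4) (6,5,3,7,1,4,2) (6,5,3,7,2,1,4) (7,4,3,5,1,6,2) (7,4,3,6,1,5,2) (7,5,3,6,1,2,4) (7,5,3,6,1,4,2) (7,5,3,6,2,1,4) — 24.
Summing: 2 + 10 + 24 = 36.

36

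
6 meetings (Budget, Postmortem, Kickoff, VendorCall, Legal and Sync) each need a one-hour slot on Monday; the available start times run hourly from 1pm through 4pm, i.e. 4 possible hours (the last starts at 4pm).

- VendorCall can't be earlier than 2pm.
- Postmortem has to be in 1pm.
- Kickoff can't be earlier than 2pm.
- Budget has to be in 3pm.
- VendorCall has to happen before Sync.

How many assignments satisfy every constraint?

36

Splitting on Kickoff: it can be 2pm (12), 3pm (12), 4pm (12). Listing each branch's schedules as (Budget, Postmortem, VendorCall, Legal, Sync):
Kickoff=2pm: (3pm,1pm,2pm,1pm,3pm) (3pm,1pm,2pm,1pm,4pm) (3pm,1pm,2pm,2pm,3pm) (3pm,1pm,2pm,2pm,4pm) (3pm,1pm,2pm,3pm,3pm) (3pm,1pm,2pm,3pm,4pm) (3pm,1pm,2pm,4pm,3pm) (3pm,1pm,2pm,4pm,4pm) (3pm,1pm,3pm,1pm,4pm) (3pm,1pm,3pm,2pm,4pm) (3pm,1pm,3pm,3pm,4pm) (3pm,1pm,3pm,4pm,4pm) — 12.
Kickoff=3pm: (3pm,1pm,2pm,1pm,3pm) (3pm,1pm,2pm,1pm,4pm) (3pm,1pm,2pm,2pm,3pm) (3pm,1pm,2pm,2pm,4pm) (3pm,1pm,2pm,3pm,3pm) (3pm,1pm,2pm,3pm,4pm) (3pm,1pm,2pm,4pm,3pm) (3pm,1pm,2pm,4pm,4pm) (3pm,1pm,3pm,1pm,4pm) (3pm,1pm,3pm,2pm,4pm) (3pm,1pm,3pm,3pm,4pm) (3pm,1pm,3pm,4pm,4pm) — 12.
Kickoff=4pm: (3pm,1pm,2pm,1pm,3pm) (3pm,1pm,2pm,1pm,4pm) (3pm,1pm,2pm,2pm,3pm) (3pm,1pm,2pm,2pm,4pm) (3pm,1pm,2pm,3pm,3pm) (3pm,1pm,2pm,3pm,4pm) (3pm,1pm,2pm,4pm,3pm) (3pm,1pm,2pm,4pm,4pm) (3pm,1pm,3pm,1pm,4pm) (3pm,1pm,3pm,2pm,4pm) (3pm,1pm,3pm,3pm,4pm) (3pm,1pm,3pm,4pm,4pm) — 12.
Summing: 12 + 12 + 12 = 36.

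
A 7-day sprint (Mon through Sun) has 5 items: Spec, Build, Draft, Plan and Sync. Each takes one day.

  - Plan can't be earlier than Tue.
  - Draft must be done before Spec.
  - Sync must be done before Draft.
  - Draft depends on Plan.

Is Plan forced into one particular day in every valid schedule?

No

Plan can be Tue (e.g. Build=Mon, Plan=Tue, Draft=Wed, Spec=Thu, Sync=Mon) or Wed (e.g. Spec -> Fri; Build -> Mon; Draft -> Thu; Plan -> Wed; Sync -> Mon).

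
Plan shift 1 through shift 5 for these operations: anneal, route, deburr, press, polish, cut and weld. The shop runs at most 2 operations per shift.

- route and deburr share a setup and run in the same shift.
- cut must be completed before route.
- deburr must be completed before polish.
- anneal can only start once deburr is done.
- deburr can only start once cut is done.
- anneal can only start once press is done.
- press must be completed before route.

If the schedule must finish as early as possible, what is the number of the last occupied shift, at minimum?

The precedence chain requires at least 3 distinct shifts.
With at most 2 per shift and 7 operations, at least 4 shifts are needed.
4 works (last occupied shift: shift 4): for example press=shift 1, anneal=shift 3, weld=shift 4, deburr=shift 2, polish=shift 3, route=shift 2, cut=shift 1.

4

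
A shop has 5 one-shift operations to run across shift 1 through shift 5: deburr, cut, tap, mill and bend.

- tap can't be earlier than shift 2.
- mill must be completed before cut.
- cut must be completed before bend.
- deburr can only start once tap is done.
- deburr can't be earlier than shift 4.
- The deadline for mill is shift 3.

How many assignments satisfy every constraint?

Splitting on deburr: it can be shift 4 (20), shift 5 (30). Listing each branch's schedules as (cut, tap, mill, bend) by shift number:
deburr=shift 4: (2,2,1,3) (2,2,1,4) (2,2,1,5) (2,3,1,3) (2,3,1,4) (2,3,1,5) (3,2,1,4) (3,2,1,5) (3,2,2,4) (3,2,2,5) (3,3,1,4) (3,3,1,5) (3,3,2,4) (3,3,2,5) (4,2,1,5) (4,2,2,5) (4,2,3,5) (4,3,1,5) (4,3,2,5) (4,3,3,5) — 20.
deburr=shift 5: (2,2,1,3) (2,2,1,4) (2,2,1,5) (2,3,1,3) (2,3,1,4) (2,3,1,5) (2,4,1,3) (2,4,1,4) (2,4,1,5) (3,2,1,4) (3,2,1,5) (3,2,2,4) (3,2,2,5) (3,3,1,4) (3,3,1,5) (3,3,2,4) (3,3,2,5) (3,4,1,4) (3,4,1,5) (3,4,2,4) (3,4,2,5) (4,2,1,5) (4,2,2,5) (4,2,3,5) (4,3,1,5) (4,3,2,5) (4,3,3,5) (4,4,1,5) (4,4,2,5) (4,4,3,5) — 30.
Summing: 20 + 30 = 50.

50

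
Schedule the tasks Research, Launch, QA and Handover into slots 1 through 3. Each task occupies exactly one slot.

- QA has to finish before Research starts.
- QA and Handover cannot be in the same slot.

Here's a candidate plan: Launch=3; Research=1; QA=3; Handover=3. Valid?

QA and Handover cannot be in the same slot — violated.
QA has to finish before Research starts — violated.

No — it violates: QA has to finish before Research starts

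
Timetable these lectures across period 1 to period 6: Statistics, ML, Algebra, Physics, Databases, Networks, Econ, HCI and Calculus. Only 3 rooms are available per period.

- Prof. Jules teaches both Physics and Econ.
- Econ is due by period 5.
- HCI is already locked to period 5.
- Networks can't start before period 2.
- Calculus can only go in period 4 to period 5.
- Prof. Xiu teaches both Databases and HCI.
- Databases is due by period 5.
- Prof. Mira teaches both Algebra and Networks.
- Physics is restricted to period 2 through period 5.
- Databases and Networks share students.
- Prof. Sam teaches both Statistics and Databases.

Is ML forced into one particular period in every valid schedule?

No

ML can be period 1 (e.g. Calculus -> period 4; Econ -> period 1; Databases -> period 1; ML -> period 1; Physics -> period 2; Networks -> period 2; Statistics -> period 2; Algebra -> period 3; HCI -> period 5) or period 2 (e.g. Statistics=period 3; Databases=period 1; HCI=period 5; Algebra=period 1; Calculus=period 4; Physics=period 2; ML=period 2; Networks=period 2; Econ=period 1).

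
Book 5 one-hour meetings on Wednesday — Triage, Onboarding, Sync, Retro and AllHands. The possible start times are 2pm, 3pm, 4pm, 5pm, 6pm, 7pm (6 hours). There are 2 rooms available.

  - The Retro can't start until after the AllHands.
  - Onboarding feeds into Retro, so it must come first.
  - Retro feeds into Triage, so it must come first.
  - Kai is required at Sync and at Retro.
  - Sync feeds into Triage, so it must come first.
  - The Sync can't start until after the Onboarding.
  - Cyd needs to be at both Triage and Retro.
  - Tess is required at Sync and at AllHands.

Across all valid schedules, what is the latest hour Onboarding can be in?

Downstream work caps Onboarding at 5pm.
Onboarding at 4pm is achievable: AllHands=2pm, Sync=6pm, Retro=5pm, Onboarding=4pm, Triage=7pm.
Nothing later works — the conflict and capacity constraints rule out every hour after 4pm.

4pm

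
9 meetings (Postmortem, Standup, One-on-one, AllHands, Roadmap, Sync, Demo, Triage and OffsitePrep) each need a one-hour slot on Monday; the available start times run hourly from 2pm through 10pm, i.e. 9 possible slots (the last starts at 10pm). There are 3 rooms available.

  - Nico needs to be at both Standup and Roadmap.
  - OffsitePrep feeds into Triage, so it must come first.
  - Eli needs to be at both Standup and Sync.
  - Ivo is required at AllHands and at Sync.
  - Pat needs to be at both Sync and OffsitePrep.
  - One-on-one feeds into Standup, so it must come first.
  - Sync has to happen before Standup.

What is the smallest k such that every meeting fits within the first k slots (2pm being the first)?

3

The precedence chain requires at least 2 distinct slots.
With at most 3 per slot and 9 meetings, at least 3 slots are needed.
3 works (last occupied slot: 4pm): for example One-on-one in 2pm, Roadmap in 4pm, Standup in 3pm, AllHands in 3pm, Postmortem in 2pm, OffsitePrep in 3pm, Triage in 4pm, Demo in 4pm, Sync in 2pm.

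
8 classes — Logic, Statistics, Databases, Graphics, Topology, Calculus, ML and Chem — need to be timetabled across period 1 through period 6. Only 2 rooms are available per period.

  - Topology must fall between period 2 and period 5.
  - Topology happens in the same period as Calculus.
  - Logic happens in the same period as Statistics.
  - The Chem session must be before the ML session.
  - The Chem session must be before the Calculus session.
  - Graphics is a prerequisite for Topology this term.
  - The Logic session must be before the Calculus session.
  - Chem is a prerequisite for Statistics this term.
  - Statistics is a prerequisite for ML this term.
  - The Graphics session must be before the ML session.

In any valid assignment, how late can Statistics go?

Precedence pushes Statistics to at least period 2; Statistics must be in the same period as Logic, which can't be after period 4, so Statistics is at most period 4.
Statistics at period 4 is achievable: Topology in period 5, ML in period 6, Logic in period 4, Calculus in period 5, Chem in period 1, Databases in period 2, Statistics in period 4, Graphics in period 1.

period 4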